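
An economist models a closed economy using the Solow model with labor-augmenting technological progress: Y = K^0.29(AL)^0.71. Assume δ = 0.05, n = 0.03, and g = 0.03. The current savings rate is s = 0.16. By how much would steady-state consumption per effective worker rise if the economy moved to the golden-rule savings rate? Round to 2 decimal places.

Capital per effective worker breaks even when investment replaces (n + g + δ)·k; here n + g + δ = 0.11.
Current steady state (s = 0.16): k* = (0.16/0.11)^(1/0.71) ≈ 1.6951, y* = 1.6951^0.29 ≈ 1.1654, c* = (1−0.16)·1.1654 ≈ 0.9789.
Maximizing c = f(k) − (n+g+δ)·k gives f'(k) = n+g+δ, i.e. 0.29·k^(0.29−1) = 0.11, so k_gold = (0.29/0.11)^(1/0.71) ≈ 3.9171.
y_gold = 3.9171^0.29 ≈ 1.4858, c_gold = y_gold − 0.11·k_gold ≈ 1.0549.
Gain: Δc = 1.0549 − 0.9789 ≈ 0.0760.

Δc ≈ 0.08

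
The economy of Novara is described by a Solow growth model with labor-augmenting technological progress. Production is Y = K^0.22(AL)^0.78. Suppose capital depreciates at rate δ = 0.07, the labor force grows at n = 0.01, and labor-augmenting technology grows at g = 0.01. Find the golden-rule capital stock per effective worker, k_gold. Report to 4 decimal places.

n + g + δ = 0.01 + 0.01 + 0.07 = 0.09.
Setting f'(k) = n+g+δ gives 0.22·k^(0.22−1) = 0.09, hence k_gold = (0.22/0.09)^(1/0.78) ≈ 3.1453.

k_gold ≈ 3.1453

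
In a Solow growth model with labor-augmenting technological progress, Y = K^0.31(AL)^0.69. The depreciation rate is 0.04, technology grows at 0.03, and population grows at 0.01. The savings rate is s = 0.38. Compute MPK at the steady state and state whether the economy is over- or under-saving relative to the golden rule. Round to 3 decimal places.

Break-even investment rate: n + g + δ = 0.01 + 0.03 + 0.04 = 0.08.
Steady-state k*: s·k^0.31 = 0.08·k gives k* = (0.38/0.08)^(1/0.69) ≈ 9.5657.
MPK = 0.31·9.5657^(-0.69) ≈ 0.0653.
MPK < n+g+δ = 0.08, so the economy is dynamically inefficient (over-saving).

over-saving; MPK ≈ 0.065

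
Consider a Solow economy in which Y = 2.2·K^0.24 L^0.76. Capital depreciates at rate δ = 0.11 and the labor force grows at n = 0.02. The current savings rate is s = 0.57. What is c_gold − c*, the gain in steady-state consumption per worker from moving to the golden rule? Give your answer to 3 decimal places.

Break-even investment rate: n + δ = 0.02 + 0.11 = 0.13.
Current steady state (s = 0.57): k* = (0.57·2.2/0.13)^(1/0.76) ≈ 19.7334, y* = 2.2·19.7334^0.24 ≈ 4.5006, c* = (1−0.57)·4.5006 ≈ 1.9353.
Setting f'(k) = n+δ gives 0.24·2.2·k^(0.24−1) = 0.13, hence k_gold = (0.24·2.2/0.13)^(1/0.76) ≈ 6.3228.
y_gold = 2.2·6.3228^0.24 ≈ 3.4248, c_gold = y_gold − 0.13·k_gold ≈ 2.6029.
Gain: Δc = 2.6029 − 1.9353 ≈ 0.6676.

Δc ≈ 0.668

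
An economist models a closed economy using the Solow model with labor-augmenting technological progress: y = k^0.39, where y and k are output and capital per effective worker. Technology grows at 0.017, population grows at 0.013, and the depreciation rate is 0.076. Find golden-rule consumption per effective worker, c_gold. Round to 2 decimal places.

n + g + δ = 0.013 + 0.017 + 0.076 = 0.106.
Setting f'(k) = n+g+δ gives 0.39·k^(0.39−1) = 0.106, hence k_gold = (0.39/0.106)^(1/0.61) ≈ 8.4620.
y_gold = 8.4620^0.39 ≈ 2.2999.
c_gold = y_gold − (n+g+δ)·k_gold = 2.2999 − 0.106·8.4620 ≈ 1.4030.

c_gold ≈ 1.40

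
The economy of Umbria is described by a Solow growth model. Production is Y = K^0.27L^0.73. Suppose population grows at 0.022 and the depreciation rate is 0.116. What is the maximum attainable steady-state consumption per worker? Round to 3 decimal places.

c_gold ≈ 0.936

The effective depreciation rate is n + δ = 0.022 + 0.116 = 0.138.
At the golden rule the marginal product of capital equals n+δ: 0.27·k^(0.27−1) = 0.138. Solving, k_gold = (0.27/0.138)^(1/0.73) ≈ 2.5078.
y_gold = 2.5078^0.27 ≈ 1.2818.
c_gold = y_gold − (n+δ)·k_gold = 1.2818 − 0.138·2.5078 ≈ 0.9357.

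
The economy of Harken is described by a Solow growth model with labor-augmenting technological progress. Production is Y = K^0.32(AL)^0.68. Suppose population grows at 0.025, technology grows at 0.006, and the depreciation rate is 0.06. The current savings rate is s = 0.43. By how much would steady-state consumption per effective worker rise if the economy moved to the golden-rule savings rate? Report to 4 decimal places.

n + g + δ = 0.025 + 0.006 + 0.06 = 0.091.
Current steady state (s = 0.43): k* = (0.43/0.091)^(1/0.68) ≈ 9.8131, y* = 9.8131^0.32 ≈ 2.0767, c* = (1−0.43)·2.0767 ≈ 1.1837.
At the golden rule the marginal product of capital equals n+g+δ: 0.32·k^(0.32−1) = 0.091. Solving, k_gold = (0.32/0.091)^(1/0.68) ≈ 6.3548.
y_gold = 6.3548^0.32 ≈ 1.8071, c_gold = y_gold − 0.091·k_gold ≈ 1.2289.
Gain: Δc = 1.2289 − 1.1837 ≈ 0.0451.

Δc ≈ 0.0451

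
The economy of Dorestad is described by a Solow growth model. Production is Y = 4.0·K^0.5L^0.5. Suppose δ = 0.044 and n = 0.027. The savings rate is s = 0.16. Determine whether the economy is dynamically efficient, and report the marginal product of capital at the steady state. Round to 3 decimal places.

dynamically efficient; MPK ≈ 0.222

Break-even investment rate: n + δ = 0.027 + 0.044 = 0.071.
Steady-state k*: s·A·k^0.5 = 0.071·k gives k* = (0.16·4.0/0.071)^(1/0.5) ≈ 81.2537.
MPK = 0.5·4.0·81.2537^(-0.5) ≈ 0.2219.
MPK > n+δ = 0.071, so the economy is dynamically efficient (under-saving).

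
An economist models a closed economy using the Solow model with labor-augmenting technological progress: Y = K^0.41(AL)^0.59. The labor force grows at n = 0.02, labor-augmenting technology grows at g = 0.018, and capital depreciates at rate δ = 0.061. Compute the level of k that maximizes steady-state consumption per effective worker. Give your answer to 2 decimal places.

Capital per effective worker breaks even when investment replaces (n + g + δ)·k; here n + g + δ = 0.099.
Setting f'(k) = n+g+δ gives 0.41·k^(0.41−1) = 0.099, hence k_gold = (0.41/0.099)^(1/0.59) ≈ 11.1177.

k_gold ≈ 11.12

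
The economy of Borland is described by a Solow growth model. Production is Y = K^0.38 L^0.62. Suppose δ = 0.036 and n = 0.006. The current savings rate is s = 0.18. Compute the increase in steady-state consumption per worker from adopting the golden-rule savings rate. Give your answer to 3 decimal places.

The effective depreciation rate is n + δ = 0.006 + 0.036 = 0.042.
Current steady state (s = 0.18): k* = (0.18/0.042)^(1/0.62) ≈ 10.4566, y* = 10.4566^0.38 ≈ 2.4399, c* = (1−0.18)·2.4399 ≈ 2.0007.
Golden rule sets MPK = n+δ: 0.38·k^(0.38−1) = 0.042, so k_gold = (0.38/0.042)^(1/0.62) ≈ 34.8977.
y_gold = 34.8977^0.38 ≈ 3.8571, c_gold = y_gold − 0.042·k_gold ≈ 2.3914.
Gain: Δc = 2.3914 − 2.0007 ≈ 0.3907.

Δc ≈ 0.391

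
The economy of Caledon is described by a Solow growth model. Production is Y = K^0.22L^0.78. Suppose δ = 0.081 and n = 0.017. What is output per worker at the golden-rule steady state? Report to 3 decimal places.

Capital per worker breaks even when investment replaces (n + δ)·k; here n + δ = 0.098.
Maximizing c = f(k) − (n+δ)·k gives f'(k) = n+δ, i.e. 0.22·k^(0.22−1) = 0.098, so k_gold = (0.22/0.098)^(1/0.78) ≈ 2.8200.
Output: y_gold = k_gold^0.22 = 2.8200^0.22 ≈ 1.2562.

y_gold ≈ 1.256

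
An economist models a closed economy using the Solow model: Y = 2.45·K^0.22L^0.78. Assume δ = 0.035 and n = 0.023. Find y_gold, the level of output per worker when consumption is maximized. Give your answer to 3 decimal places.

Break-even investment rate: n + δ = 0.023 + 0.035 = 0.058.
At the golden rule the marginal product of capital equals n+δ: 0.22·2.45·k^(0.22−1) = 0.058. Solving, k_gold = (0.22·2.45/0.058)^(1/0.78) ≈ 17.4274.
Output: y_gold = 2.45·k_gold^0.22 = 2.45·17.4274^0.22 ≈ 4.5945.

y_gold ≈ 4.594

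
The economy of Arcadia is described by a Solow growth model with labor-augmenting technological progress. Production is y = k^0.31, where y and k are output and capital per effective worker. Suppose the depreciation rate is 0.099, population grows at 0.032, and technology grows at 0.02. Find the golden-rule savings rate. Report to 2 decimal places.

n + g + δ = 0.032 + 0.02 + 0.099 = 0.151.
At the golden rule MPK = n+g+δ, and in any Cobb-Douglas steady state s = (n+g+δ)·k/y = MPK·k/y = capital's share 0.31.

s_gold = 0.31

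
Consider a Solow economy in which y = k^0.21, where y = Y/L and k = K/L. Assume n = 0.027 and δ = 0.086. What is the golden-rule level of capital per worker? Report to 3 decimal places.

The effective depreciation rate is n + δ = 0.027 + 0.086 = 0.113.
At the golden rule the marginal product of capital equals n+δ: 0.21·k^(0.21−1) = 0.113. Solving, k_gold = (0.21/0.113)^(1/0.79) ≈ 2.1912.

k_gold ≈ 2.191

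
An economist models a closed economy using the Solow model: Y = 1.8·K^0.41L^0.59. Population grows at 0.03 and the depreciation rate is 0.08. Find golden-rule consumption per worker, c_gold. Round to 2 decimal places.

The effective depreciation rate is n + δ = 0.03 + 0.08 = 0.11.
Golden rule sets MPK = n+δ: 0.41·1.8·k^(0.41−1) = 0.11, so k_gold = (0.41·1.8/0.11)^(1/0.59) ≈ 25.1840.
y_gold = 1.8·25.1840^0.41 ≈ 6.7567.
c_gold = y_gold − (n+δ)·k_gold = 6.7567 − 0.11·25.1840 ≈ 3.9864.

c_gold ≈ 3.99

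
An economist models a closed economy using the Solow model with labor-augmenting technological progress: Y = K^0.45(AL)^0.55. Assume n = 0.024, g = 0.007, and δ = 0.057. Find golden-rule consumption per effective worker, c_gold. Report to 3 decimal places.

Break-even investment rate: n + g + δ = 0.024 + 0.007 + 0.057 = 0.088.
Golden rule sets MPK = n+g+δ: 0.45·k^(0.45−1) = 0.088, so k_gold = (0.45/0.088)^(1/0.55) ≈ 19.4357.
y_gold = 19.4357^0.45 ≈ 3.8008.
c_gold = y_gold − (n+g+δ)·k_gold = 3.8008 − 0.088·19.4357 ≈ 2.0904.

c_gold ≈ 2.090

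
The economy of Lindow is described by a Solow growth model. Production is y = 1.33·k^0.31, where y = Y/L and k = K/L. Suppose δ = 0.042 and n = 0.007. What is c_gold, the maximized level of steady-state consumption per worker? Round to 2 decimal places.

c_gold ≈ 2.39

Break-even investment rate: n + δ = 0.007 + 0.042 = 0.049.
Setting f'(k) = n+δ gives 0.31·1.33·k^(0.31−1) = 0.049, hence k_gold = (0.31·1.33/0.049)^(1/0.69) ≈ 21.9081.
y_gold = 1.33·21.9081^0.31 ≈ 3.4629.
c_gold = y_gold − (n+δ)·k_gold = 3.4629 − 0.049·21.9081 ≈ 2.3894.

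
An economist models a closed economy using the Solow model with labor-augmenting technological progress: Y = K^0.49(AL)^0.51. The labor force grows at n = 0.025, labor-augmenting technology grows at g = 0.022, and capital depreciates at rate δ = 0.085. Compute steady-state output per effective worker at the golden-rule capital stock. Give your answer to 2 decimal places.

y_gold ≈ 3.53

n + g + δ = 0.025 + 0.022 + 0.085 = 0.132.
Setting f'(k) = n+g+δ gives 0.49·k^(0.49−1) = 0.132, hence k_gold = (0.49/0.132)^(1/0.51) ≈ 13.0890.
Output: y_gold = k_gold^0.49 = 13.0890^0.49 ≈ 3.5260.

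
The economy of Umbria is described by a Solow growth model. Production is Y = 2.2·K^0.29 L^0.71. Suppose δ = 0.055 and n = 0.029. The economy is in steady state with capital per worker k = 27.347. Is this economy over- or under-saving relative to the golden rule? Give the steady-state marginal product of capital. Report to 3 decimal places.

Capital per worker breaks even when investment replaces (n + δ)·k; here n + δ = 0.084.
MPK = 0.29·2.2·k^(0.29−1) = 0.29·2.2·27.347^(-0.71) ≈ 0.0609.
MPK < 0.084, so the economy is dynamically inefficient (over-saving).

over-saving; MPK ≈ 0.061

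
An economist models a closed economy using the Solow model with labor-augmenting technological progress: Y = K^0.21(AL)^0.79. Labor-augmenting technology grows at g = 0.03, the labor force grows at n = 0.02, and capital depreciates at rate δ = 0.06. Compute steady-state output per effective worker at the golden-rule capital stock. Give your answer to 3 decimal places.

y_gold ≈ 1.188

n + g + δ = 0.02 + 0.03 + 0.06 = 0.11.
At the golden rule the marginal product of capital equals n+g+δ: 0.21·k^(0.21−1) = 0.11. Solving, k_gold = (0.21/0.11)^(1/0.79) ≈ 2.2671.
Output: y_gold = k_gold^0.21 = 2.2671^0.21 ≈ 1.1875.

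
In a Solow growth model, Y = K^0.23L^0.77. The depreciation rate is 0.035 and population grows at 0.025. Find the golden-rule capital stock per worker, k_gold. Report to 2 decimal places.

k_gold ≈ 5.73

The effective depreciation rate is n + δ = 0.025 + 0.035 = 0.06.
Maximizing c = f(k) − (n+δ)·k gives f'(k) = n+δ, i.e. 0.23·k^(0.23−1) = 0.06, so k_gold = (0.23/0.06)^(1/0.77) ≈ 5.7265.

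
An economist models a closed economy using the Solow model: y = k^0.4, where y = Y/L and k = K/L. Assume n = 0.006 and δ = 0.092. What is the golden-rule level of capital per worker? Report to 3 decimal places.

k_gold ≈ 10.425

The effective depreciation rate is n + δ = 0.006 + 0.092 = 0.098.
Golden rule sets MPK = n+δ: 0.4·k^(0.4−1) = 0.098, so k_gold = (0.4/0.098)^(1/0.6) ≈ 10.4245.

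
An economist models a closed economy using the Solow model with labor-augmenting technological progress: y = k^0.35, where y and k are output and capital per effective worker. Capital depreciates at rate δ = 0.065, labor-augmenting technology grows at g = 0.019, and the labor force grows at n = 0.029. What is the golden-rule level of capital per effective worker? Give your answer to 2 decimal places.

Capital per effective worker breaks even when investment replaces (n + g + δ)·k; here n + g + δ = 0.113.
Maximizing c = f(k) − (n+g+δ)·k gives f'(k) = n+g+δ, i.e. 0.35·k^(0.35−1) = 0.113, so k_gold = (0.35/0.113)^(1/0.65) ≈ 5.6934.

k_gold ≈ 5.69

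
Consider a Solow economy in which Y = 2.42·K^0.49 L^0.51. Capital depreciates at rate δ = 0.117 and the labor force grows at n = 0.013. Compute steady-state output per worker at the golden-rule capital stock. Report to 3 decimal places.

The effective depreciation rate is n + δ = 0.013 + 0.117 = 0.13.
Golden rule sets MPK = n+δ: 0.49·2.42·k^(0.49−1) = 0.13, so k_gold = (0.49·2.42/0.13)^(1/0.51) ≈ 76.2933.
Output: y_gold = 2.42·k_gold^0.49 = 2.42·76.2933^0.49 ≈ 20.2411.

y_gold ≈ 20.241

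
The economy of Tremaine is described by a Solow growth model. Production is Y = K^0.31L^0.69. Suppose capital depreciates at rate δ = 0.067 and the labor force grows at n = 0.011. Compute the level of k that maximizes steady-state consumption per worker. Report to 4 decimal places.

k_gold ≈ 7.3876

Break-even investment rate: n + δ = 0.011 + 0.067 = 0.078.
At the golden rule the marginal product of capital equals n+δ: 0.31·k^(0.31−1) = 0.078. Solving, k_gold = (0.31/0.078)^(1/0.69) ≈ 7.3876.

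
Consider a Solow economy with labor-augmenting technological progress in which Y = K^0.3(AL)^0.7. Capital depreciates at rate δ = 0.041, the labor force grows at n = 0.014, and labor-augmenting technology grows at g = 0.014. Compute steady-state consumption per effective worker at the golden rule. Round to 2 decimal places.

Capital per effective worker breaks even when investment replaces (n + g + δ)·k; here n + g + δ = 0.069.
Golden rule sets MPK = n+g+δ: 0.3·k^(0.3−1) = 0.069, so k_gold = (0.3/0.069)^(1/0.7) ≈ 8.1624.
y_gold = 8.1624^0.3 ≈ 1.8773.
c_gold = y_gold − (n+g+δ)·k_gold = 1.8773 − 0.069·8.1624 ≈ 1.3141.

c_gold ≈ 1.31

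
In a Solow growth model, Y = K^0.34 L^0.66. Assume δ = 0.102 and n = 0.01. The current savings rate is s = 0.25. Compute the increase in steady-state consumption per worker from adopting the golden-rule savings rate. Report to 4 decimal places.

Δc ≈ 0.0352

Capital per worker breaks even when investment replaces (n + δ)·k; here n + δ = 0.112.
Current steady state (s = 0.25): k* = (0.25/0.112)^(1/0.66) ≈ 3.3757, y* = 3.3757^0.34 ≈ 1.5123, c* = (1−0.25)·1.5123 ≈ 1.1342.
Setting f'(k) = n+δ gives 0.34·k^(0.34−1) = 0.112, hence k_gold = (0.34/0.112)^(1/0.66) ≈ 5.3790.
y_gold = 5.3790^0.34 ≈ 1.7719, c_gold = y_gold − 0.112·k_gold ≈ 1.1694.
Gain: Δc = 1.1694 − 1.1342 ≈ 0.0352.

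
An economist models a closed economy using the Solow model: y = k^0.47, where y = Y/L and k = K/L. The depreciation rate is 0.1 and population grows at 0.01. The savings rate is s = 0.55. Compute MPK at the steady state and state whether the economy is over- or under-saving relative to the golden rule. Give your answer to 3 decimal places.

over-saving; MPK ≈ 0.094

Capital per worker breaks even when investment replaces (n + δ)·k; here n + δ = 0.11.
Steady-state k*: s·k^0.47 = 0.11·k gives k* = (0.55/0.11)^(1/0.53) ≈ 20.8359.
MPK = 0.47·20.8359^(-0.53) ≈ 0.0940.
MPK < n+δ = 0.11, so the economy is dynamically inefficient (over-saving).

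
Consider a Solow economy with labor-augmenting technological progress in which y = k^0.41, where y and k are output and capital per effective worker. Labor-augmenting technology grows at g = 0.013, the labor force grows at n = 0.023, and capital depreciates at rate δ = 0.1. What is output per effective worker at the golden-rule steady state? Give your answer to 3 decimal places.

The effective depreciation rate is n + g + δ = 0.023 + 0.013 + 0.1 = 0.136.
Golden rule sets MPK = n+g+δ: 0.41·k^(0.41−1) = 0.136, so k_gold = (0.41/0.136)^(1/0.59) ≈ 6.4905.
Output: y_gold = k_gold^0.41 = 6.4905^0.41 ≈ 2.1530.

y_gold ≈ 2.153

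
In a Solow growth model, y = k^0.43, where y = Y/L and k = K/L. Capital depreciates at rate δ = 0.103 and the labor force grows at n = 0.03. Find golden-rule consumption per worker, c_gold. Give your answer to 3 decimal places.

c_gold ≈ 1.381

n + δ = 0.03 + 0.103 = 0.133.
At the golden rule the marginal product of capital equals n+δ: 0.43·k^(0.43−1) = 0.133. Solving, k_gold = (0.43/0.133)^(1/0.57) ≈ 7.8355.
y_gold = 7.8355^0.43 ≈ 2.4235.
c_gold = y_gold − (n+δ)·k_gold = 2.4235 − 0.133·7.8355 ≈ 1.3814.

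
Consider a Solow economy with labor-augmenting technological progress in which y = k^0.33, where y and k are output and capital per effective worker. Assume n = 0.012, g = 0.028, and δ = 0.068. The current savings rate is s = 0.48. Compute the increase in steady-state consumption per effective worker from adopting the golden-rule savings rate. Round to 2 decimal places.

Δc ≈ 0.08

The effective depreciation rate is n + g + δ = 0.012 + 0.028 + 0.068 = 0.108.
Current steady state (s = 0.48): k* = (0.48/0.108)^(1/0.67) ≈ 9.2660, y* = 9.2660^0.33 ≈ 2.0848, c* = (1−0.48)·2.0848 ≈ 1.0841.
Setting f'(k) = n+g+δ gives 0.33·k^(0.33−1) = 0.108, hence k_gold = (0.33/0.108)^(1/0.67) ≈ 5.2968.
y_gold = 5.2968^0.33 ≈ 1.7335, c_gold = y_gold − 0.108·k_gold ≈ 1.1614.
Gain: Δc = 1.1614 − 1.0841 ≈ 0.0773.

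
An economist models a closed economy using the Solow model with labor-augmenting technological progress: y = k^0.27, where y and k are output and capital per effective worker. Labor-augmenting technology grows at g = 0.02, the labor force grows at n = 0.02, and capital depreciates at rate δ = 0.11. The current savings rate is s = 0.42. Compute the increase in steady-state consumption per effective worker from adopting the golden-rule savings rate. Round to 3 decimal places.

Break-even investment rate: n + g + δ = 0.02 + 0.02 + 0.11 = 0.15.
Current steady state (s = 0.42): k* = (0.42/0.15)^(1/0.73) ≈ 4.0977, y* = 4.0977^0.27 ≈ 1.4635, c* = (1−0.42)·1.4635 ≈ 0.8488.
Golden rule sets MPK = n+g+δ: 0.27·k^(0.27−1) = 0.15, so k_gold = (0.27/0.15)^(1/0.73) ≈ 2.2371.
y_gold = 2.2371^0.27 ≈ 1.2428, c_gold = y_gold − 0.15·k_gold ≈ 0.9073.
Gain: Δc = 0.9073 − 0.8488 ≈ 0.0585.

Δc ≈ 0.058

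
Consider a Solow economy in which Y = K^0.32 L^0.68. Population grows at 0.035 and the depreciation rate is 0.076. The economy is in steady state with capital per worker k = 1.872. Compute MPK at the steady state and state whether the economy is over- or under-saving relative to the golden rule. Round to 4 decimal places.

under-saving; MPK ≈ 0.2089

The effective depreciation rate is n + δ = 0.035 + 0.076 = 0.111.
MPK = 0.32·k^(0.32−1) = 0.32·1.872^(-0.68) ≈ 0.2089.
MPK > 0.111, so the economy is dynamically efficient (under-saving).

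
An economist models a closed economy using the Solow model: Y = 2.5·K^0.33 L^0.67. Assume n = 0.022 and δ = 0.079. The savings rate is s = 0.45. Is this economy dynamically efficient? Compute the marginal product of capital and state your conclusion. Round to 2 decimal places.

dynamically inefficient; MPK ≈ 0.07

Break-even investment rate: n + δ = 0.022 + 0.079 = 0.101.
Steady-state k*: s·A·k^0.33 = 0.101·k gives k* = (0.45·2.5/0.101)^(1/0.67) ≈ 36.5119.
MPK = 0.33·2.5·36.5119^(-0.67) ≈ 0.0741.
MPK < n+δ = 0.101, so the economy is dynamically inefficient (over-saving).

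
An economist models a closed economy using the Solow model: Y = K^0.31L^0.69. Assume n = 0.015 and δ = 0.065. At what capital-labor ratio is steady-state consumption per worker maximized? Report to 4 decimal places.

n + δ = 0.015 + 0.065 = 0.08.
Golden rule sets MPK = n+δ: 0.31·k^(0.31−1) = 0.08, so k_gold = (0.31/0.08)^(1/0.69) ≈ 7.1214.

k_gold ≈ 7.1214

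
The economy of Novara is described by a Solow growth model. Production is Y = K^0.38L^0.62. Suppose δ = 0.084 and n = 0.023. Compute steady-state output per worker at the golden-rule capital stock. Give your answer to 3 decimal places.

n + δ = 0.023 + 0.084 = 0.107.
At the golden rule the marginal product of capital equals n+δ: 0.38·k^(0.38−1) = 0.107. Solving, k_gold = (0.38/0.107)^(1/0.62) ≈ 7.7222.
Output: y_gold = k_gold^0.38 = 7.7222^0.38 ≈ 2.1744.

y_gold ≈ 2.174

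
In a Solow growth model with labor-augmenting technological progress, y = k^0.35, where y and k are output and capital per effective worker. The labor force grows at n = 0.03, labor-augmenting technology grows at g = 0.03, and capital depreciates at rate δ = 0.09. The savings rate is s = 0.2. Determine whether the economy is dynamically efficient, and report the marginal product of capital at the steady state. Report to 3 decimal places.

dynamically efficient; MPK ≈ 0.262

Break-even investment rate: n + g + δ = 0.03 + 0.03 + 0.09 = 0.15.
Steady-state k*: s·k^0.35 = 0.15·k gives k* = (0.2/0.15)^(1/0.65) ≈ 1.5567.
MPK = 0.35·1.5567^(-0.65) ≈ 0.2625.
MPK > n+g+δ = 0.15, so the economy is dynamically efficient (under-saving).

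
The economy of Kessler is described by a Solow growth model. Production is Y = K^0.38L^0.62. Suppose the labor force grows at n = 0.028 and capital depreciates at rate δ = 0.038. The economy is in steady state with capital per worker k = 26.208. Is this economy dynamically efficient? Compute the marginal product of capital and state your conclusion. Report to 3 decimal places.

dynamically inefficient; MPK ≈ 0.050

Break-even investment rate: n + δ = 0.028 + 0.038 = 0.066.
MPK = 0.38·k^(0.38−1) = 0.38·26.208^(-0.62) ≈ 0.0502.
MPK < 0.066, so the economy is dynamically inefficient (over-saving).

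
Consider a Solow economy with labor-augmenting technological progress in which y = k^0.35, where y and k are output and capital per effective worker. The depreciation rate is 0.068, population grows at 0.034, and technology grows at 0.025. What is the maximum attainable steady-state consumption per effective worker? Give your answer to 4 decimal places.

c_gold ≈ 1.1220

The effective depreciation rate is n + g + δ = 0.034 + 0.025 + 0.068 = 0.127.
Golden rule sets MPK = n+g+δ: 0.35·k^(0.35−1) = 0.127, so k_gold = (0.35/0.127)^(1/0.65) ≈ 4.7570.
y_gold = 4.7570^0.35 ≈ 1.7261.
c_gold = y_gold − (n+g+δ)·k_gold = 1.7261 − 0.127·4.7570 ≈ 1.1220.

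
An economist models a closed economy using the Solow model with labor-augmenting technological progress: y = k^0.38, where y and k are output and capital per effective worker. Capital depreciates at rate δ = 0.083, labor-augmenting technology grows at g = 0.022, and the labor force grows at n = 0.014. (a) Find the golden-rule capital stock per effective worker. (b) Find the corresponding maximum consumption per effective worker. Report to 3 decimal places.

(a) k_gold ≈ 6.506; (b) c_gold ≈ 1.263

n + g + δ = 0.014 + 0.022 + 0.083 = 0.119.
At the golden rule the marginal product of capital equals n+g+δ: 0.38·k^(0.38−1) = 0.119. Solving, k_gold = (0.38/0.119)^(1/0.62) ≈ 6.5056.
y_gold = 6.5056^0.38 ≈ 2.0373; c_gold = y_gold − 0.119·k_gold ≈ 1.2631.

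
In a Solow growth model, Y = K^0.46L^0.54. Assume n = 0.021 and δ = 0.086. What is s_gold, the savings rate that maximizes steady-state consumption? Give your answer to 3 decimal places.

s_gold = 0.460

Capital per worker breaks even when investment replaces (n + δ)·k; here n + δ = 0.107.
At the golden rule MPK = n+δ, and in any Cobb-Douglas steady state s = (n+δ)·k/y = MPK·k/y = capital's share 0.46.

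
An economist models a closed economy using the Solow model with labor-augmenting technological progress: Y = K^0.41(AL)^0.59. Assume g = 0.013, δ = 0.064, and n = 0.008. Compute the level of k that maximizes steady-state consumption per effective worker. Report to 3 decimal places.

The effective depreciation rate is n + g + δ = 0.008 + 0.013 + 0.064 = 0.085.
At the golden rule the marginal product of capital equals n+g+δ: 0.41·k^(0.41−1) = 0.085. Solving, k_gold = (0.41/0.085)^(1/0.59) ≈ 14.3961.

k_gold ≈ 14.396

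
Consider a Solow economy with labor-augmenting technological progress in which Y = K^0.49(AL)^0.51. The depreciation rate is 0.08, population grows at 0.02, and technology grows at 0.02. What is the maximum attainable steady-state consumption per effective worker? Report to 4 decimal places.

Break-even investment rate: n + g + δ = 0.02 + 0.02 + 0.08 = 0.12.
Setting f'(k) = n+g+δ gives 0.49·k^(0.49−1) = 0.12, hence k_gold = (0.49/0.12)^(1/0.51) ≈ 15.7786.
y_gold = 15.7786^0.49 ≈ 3.8641.
c_gold = y_gold − (n+g+δ)·k_gold = 3.8641 − 0.12·15.7786 ≈ 1.9707.

c_gold ≈ 1.9707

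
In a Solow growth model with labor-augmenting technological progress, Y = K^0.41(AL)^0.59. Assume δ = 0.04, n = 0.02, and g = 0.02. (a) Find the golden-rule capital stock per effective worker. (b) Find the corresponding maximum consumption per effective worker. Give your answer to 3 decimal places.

Capital per effective worker breaks even when investment replaces (n + g + δ)·k; here n + g + δ = 0.08.
Golden rule sets MPK = n+g+δ: 0.41·k^(0.41−1) = 0.08, so k_gold = (0.41/0.08)^(1/0.59) ≈ 15.9541.
y_gold = 15.9541^0.41 ≈ 3.1130; c_gold = y_gold − 0.08·k_gold ≈ 1.8367.

(a) k_gold ≈ 15.954; (b) c_gold ≈ 1.837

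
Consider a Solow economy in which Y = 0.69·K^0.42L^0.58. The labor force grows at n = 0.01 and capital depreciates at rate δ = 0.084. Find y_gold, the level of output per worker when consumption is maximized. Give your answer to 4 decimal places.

y_gold ≈ 1.5593

The effective depreciation rate is n + δ = 0.01 + 0.084 = 0.094.
Setting f'(k) = n+δ gives 0.42·0.69·k^(0.42−1) = 0.094, hence k_gold = (0.42·0.69/0.094)^(1/0.58) ≈ 6.9671.
Output: y_gold = 0.69·k_gold^0.42 = 0.69·6.9671^0.42 ≈ 1.5593.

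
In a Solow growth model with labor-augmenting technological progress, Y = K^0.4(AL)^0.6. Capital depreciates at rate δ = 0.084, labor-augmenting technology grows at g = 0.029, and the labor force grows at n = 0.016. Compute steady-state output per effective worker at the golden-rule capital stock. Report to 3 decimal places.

y_gold ≈ 2.126

The effective depreciation rate is n + g + δ = 0.016 + 0.029 + 0.084 = 0.129.
Maximizing c = f(k) − (n+g+δ)·k gives f'(k) = n+g+δ, i.e. 0.4·k^(0.4−1) = 0.129, so k_gold = (0.4/0.129)^(1/0.6) ≈ 6.5935.
Output: y_gold = k_gold^0.4 = 6.5935^0.4 ≈ 2.1264.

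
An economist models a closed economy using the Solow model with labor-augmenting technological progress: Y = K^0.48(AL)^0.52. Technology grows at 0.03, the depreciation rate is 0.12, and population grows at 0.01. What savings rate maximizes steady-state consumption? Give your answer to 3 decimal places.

Break-even investment rate: n + g + δ = 0.01 + 0.03 + 0.12 = 0.16.
At the golden rule MPK = n+g+δ, and in any Cobb-Douglas steady state s = (n+g+δ)·k/y = MPK·k/y = capital's share 0.48.

s_gold = 0.480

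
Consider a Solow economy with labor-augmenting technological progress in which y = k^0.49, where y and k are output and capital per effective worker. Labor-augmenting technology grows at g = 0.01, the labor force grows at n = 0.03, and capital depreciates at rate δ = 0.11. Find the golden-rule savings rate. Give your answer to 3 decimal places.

Break-even investment rate: n + g + δ = 0.03 + 0.01 + 0.11 = 0.15.
At the golden rule MPK = n+g+δ, and in any Cobb-Douglas steady state s = (n+g+δ)·k/y = MPK·k/y = capital's share 0.49.

s_gold = 0.490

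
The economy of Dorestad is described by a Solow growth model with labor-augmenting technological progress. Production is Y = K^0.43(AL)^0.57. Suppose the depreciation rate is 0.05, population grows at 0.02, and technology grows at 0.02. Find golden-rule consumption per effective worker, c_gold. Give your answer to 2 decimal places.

c_gold ≈ 1.85

n + g + δ = 0.02 + 0.02 + 0.05 = 0.09.
Maximizing c = f(k) − (n+g+δ)·k gives f'(k) = n+g+δ, i.e. 0.43·k^(0.43−1) = 0.09, so k_gold = (0.43/0.09)^(1/0.57) ≈ 15.5462.
y_gold = 15.5462^0.43 ≈ 3.2539.
c_gold = y_gold − (n+g+δ)·k_gold = 3.2539 − 0.09·15.5462 ≈ 1.8547.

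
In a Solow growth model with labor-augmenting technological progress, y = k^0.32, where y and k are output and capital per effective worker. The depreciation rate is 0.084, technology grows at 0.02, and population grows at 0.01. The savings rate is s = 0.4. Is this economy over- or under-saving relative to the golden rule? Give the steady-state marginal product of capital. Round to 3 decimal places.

The effective depreciation rate is n + g + δ = 0.01 + 0.02 + 0.084 = 0.114.
Steady-state k*: s·k^0.32 = 0.114·k gives k* = (0.4/0.114)^(1/0.68) ≈ 6.3343.
MPK = 0.32·6.3343^(-0.68) ≈ 0.0912.
MPK < n+g+δ = 0.114, so the economy is dynamically inefficient (over-saving).

over-saving; MPK ≈ 0.091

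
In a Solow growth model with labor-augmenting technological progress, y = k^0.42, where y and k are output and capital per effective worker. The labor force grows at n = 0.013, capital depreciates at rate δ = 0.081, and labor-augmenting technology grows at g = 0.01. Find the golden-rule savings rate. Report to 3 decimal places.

s_gold = 0.420

Break-even investment rate: n + g + δ = 0.013 + 0.01 + 0.081 = 0.104.
At the golden rule MPK = n+g+δ, and in any Cobb-Douglas steady state s = (n+g+δ)·k/y = MPK·k/y = capital's share 0.42.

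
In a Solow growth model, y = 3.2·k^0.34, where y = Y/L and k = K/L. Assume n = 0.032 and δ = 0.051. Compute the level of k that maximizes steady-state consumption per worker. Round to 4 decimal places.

k_gold ≈ 49.3468

The effective depreciation rate is n + δ = 0.032 + 0.051 = 0.083.
Setting f'(k) = n+δ gives 0.34·3.2·k^(0.34−1) = 0.083, hence k_gold = (0.34·3.2/0.083)^(1/0.66) ≈ 49.3468.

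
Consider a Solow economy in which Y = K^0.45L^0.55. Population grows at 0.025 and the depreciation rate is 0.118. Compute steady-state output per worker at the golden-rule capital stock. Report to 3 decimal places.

The effective depreciation rate is n + δ = 0.025 + 0.118 = 0.143.
At the golden rule the marginal product of capital equals n+δ: 0.45·k^(0.45−1) = 0.143. Solving, k_gold = (0.45/0.143)^(1/0.55) ≈ 8.0395.
Output: y_gold = k_gold^0.45 = 8.0395^0.45 ≈ 2.5548.

y_gold ≈ 2.555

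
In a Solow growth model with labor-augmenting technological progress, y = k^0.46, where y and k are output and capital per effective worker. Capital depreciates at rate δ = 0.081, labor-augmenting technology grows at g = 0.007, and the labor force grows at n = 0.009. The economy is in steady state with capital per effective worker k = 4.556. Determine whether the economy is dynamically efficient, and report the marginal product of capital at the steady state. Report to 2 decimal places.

n + g + δ = 0.009 + 0.007 + 0.081 = 0.097.
MPK = 0.46·k^(0.46−1) = 0.46·4.556^(-0.54) ≈ 0.2028.
MPK > 0.097, so the economy is dynamically efficient (under-saving).

dynamically efficient; MPK ≈ 0.20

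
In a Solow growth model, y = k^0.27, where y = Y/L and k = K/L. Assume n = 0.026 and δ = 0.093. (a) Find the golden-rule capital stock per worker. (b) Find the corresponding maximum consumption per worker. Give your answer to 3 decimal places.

n + δ = 0.026 + 0.093 = 0.119.
Golden rule sets MPK = n+δ: 0.27·k^(0.27−1) = 0.119, so k_gold = (0.27/0.119)^(1/0.73) ≈ 3.0720.
y_gold = 3.0720^0.27 ≈ 1.3540; c_gold = y_gold − 0.119·k_gold ≈ 0.9884.

(a) k_gold ≈ 3.072; (b) c_gold ≈ 0.988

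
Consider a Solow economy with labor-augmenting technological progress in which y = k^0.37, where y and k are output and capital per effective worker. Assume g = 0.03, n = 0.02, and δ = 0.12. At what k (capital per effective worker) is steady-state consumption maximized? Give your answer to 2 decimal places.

Capital per effective worker breaks even when investment replaces (n + g + δ)·k; here n + g + δ = 0.17.
Maximizing c = f(k) − (n+g+δ)·k gives f'(k) = n+g+δ, i.e. 0.37·k^(0.37−1) = 0.17, so k_gold = (0.37/0.17)^(1/0.63) ≈ 3.4365.

k_gold ≈ 3.44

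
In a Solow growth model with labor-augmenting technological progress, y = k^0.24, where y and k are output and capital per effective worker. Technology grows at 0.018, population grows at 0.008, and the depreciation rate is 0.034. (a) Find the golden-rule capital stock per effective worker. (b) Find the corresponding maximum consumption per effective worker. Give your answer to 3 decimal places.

(a) k_gold ≈ 6.197; (b) c_gold ≈ 1.177

Capital per effective worker breaks even when investment replaces (n + g + δ)·k; here n + g + δ = 0.06.
Maximizing c = f(k) − (n+g+δ)·k gives f'(k) = n+g+δ, i.e. 0.24·k^(0.24−1) = 0.06, so k_gold = (0.24/0.06)^(1/0.76) ≈ 6.1970.
y_gold = 6.1970^0.24 ≈ 1.5493; c_gold = y_gold − 0.06·k_gold ≈ 1.1774.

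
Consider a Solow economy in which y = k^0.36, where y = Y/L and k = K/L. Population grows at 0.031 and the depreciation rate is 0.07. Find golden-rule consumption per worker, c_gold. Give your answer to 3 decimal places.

c_gold ≈ 1.308

Capital per worker breaks even when investment replaces (n + δ)·k; here n + δ = 0.101.
Golden rule sets MPK = n+δ: 0.36·k^(0.36−1) = 0.101, so k_gold = (0.36/0.101)^(1/0.64) ≈ 7.2857.
y_gold = 7.2857^0.36 ≈ 2.0440.
c_gold = y_gold − (n+δ)·k_gold = 2.0440 − 0.101·7.2857 ≈ 1.3082.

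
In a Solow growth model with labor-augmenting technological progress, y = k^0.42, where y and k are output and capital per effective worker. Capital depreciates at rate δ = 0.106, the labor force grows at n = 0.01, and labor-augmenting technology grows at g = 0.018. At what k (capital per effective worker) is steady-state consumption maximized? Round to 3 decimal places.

The effective depreciation rate is n + g + δ = 0.01 + 0.018 + 0.106 = 0.134.
Golden rule sets MPK = n+g+δ: 0.42·k^(0.42−1) = 0.134, so k_gold = (0.42/0.134)^(1/0.58) ≈ 7.1684.

k_gold ≈ 7.168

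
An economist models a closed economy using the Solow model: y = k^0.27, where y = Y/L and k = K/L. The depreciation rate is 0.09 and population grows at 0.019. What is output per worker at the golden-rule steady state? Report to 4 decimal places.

y_gold ≈ 1.3986

The effective depreciation rate is n + δ = 0.019 + 0.09 = 0.109.
Maximizing c = f(k) − (n+δ)·k gives f'(k) = n+δ, i.e. 0.27·k^(0.27−1) = 0.109, so k_gold = (0.27/0.109)^(1/0.73) ≈ 3.4645.
Output: y_gold = k_gold^0.27 = 3.4645^0.27 ≈ 1.3986.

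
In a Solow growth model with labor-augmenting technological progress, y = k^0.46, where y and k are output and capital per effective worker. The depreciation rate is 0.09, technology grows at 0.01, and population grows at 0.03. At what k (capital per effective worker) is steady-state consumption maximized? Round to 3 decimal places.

k_gold ≈ 10.383

Capital per effective worker breaks even when investment replaces (n + g + δ)·k; here n + g + δ = 0.13.
Setting f'(k) = n+g+δ gives 0.46·k^(0.46−1) = 0.13, hence k_gold = (0.46/0.13)^(1/0.54) ≈ 10.3830.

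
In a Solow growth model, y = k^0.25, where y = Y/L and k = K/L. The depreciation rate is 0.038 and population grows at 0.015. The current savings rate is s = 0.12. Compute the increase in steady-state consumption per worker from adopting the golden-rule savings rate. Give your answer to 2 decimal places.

Δc ≈ 0.10

The effective depreciation rate is n + δ = 0.015 + 0.038 = 0.053.
Current steady state (s = 0.12): k* = (0.12/0.053)^(1/0.75) ≈ 2.9731, y* = 2.9731^0.25 ≈ 1.3131, c* = (1−0.12)·1.3131 ≈ 1.1555.
Maximizing c = f(k) − (n+δ)·k gives f'(k) = n+δ, i.e. 0.25·k^(0.25−1) = 0.053, so k_gold = (0.25/0.053)^(1/0.75) ≈ 7.9108.
y_gold = 7.9108^0.25 ≈ 1.6771, c_gold = y_gold − 0.053·k_gold ≈ 1.2578.
Gain: Δc = 1.2578 − 1.1555 ≈ 0.1023.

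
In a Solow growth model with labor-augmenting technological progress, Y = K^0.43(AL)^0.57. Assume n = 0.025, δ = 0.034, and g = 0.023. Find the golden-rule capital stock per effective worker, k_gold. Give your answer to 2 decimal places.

Break-even investment rate: n + g + δ = 0.025 + 0.023 + 0.034 = 0.082.
Setting f'(k) = n+g+δ gives 0.43·k^(0.43−1) = 0.082, hence k_gold = (0.43/0.082)^(1/0.57) ≈ 18.3042.

k_gold ≈ 18.30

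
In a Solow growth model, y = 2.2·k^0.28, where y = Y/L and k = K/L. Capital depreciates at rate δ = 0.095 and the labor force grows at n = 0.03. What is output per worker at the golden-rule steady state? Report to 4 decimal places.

Break-even investment rate: n + δ = 0.03 + 0.095 = 0.125.
Maximizing c = f(k) − (n+δ)·k gives f'(k) = n+δ, i.e. 0.28·2.2·k^(0.28−1) = 0.125, so k_gold = (0.28·2.2/0.125)^(1/0.72) ≈ 9.1631.
Output: y_gold = 2.2·k_gold^0.28 = 2.2·9.1631^0.28 ≈ 4.0907.

y_gold ≈ 4.0907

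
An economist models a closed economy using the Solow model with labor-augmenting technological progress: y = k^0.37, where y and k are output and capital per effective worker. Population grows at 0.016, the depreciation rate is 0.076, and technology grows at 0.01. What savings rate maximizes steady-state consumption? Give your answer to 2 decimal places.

n + g + δ = 0.016 + 0.01 + 0.076 = 0.102.
At the golden rule MPK = n+g+δ, and in any Cobb-Douglas steady state s = (n+g+δ)·k/y = MPK·k/y = capital's share 0.37.

s_gold = 0.37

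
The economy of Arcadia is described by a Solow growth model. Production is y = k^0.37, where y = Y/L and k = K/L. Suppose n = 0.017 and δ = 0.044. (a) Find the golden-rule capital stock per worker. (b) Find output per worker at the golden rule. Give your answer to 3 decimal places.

Capital per worker breaks even when investment replaces (n + δ)·k; here n + δ = 0.061.
Golden rule sets MPK = n+δ: 0.37·k^(0.37−1) = 0.061, so k_gold = (0.37/0.061)^(1/0.63) ≈ 17.4845.
y_gold = 17.4845^0.37 ≈ 2.8826.

(a) k_gold ≈ 17.485; (b) y_gold ≈ 2.883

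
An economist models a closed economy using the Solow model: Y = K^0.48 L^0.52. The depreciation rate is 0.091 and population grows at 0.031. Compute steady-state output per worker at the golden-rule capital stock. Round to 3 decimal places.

The effective depreciation rate is n + δ = 0.031 + 0.091 = 0.122.
Maximizing c = f(k) − (n+δ)·k gives f'(k) = n+δ, i.e. 0.48·k^(0.48−1) = 0.122, so k_gold = (0.48/0.122)^(1/0.52) ≈ 13.9317.
Output: y_gold = k_gold^0.48 = 13.9317^0.48 ≈ 3.5410.

y_gold ≈ 3.541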